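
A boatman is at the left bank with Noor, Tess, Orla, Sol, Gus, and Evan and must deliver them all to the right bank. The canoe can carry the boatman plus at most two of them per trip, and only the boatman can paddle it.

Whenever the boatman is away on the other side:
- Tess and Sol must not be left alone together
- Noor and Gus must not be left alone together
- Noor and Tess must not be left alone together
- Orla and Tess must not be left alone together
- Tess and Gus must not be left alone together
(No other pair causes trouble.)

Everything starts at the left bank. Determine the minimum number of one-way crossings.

9

Counting alone: the boatman can take at most 2 across per trip to the right bank, so moving all 6 needs at least 3 loaded trips out, with a return between consecutive ones — at least 5 crossings.
The safety rule pushes this higher. Following every safe sequence of crossings, the most of the 6 that can be at the right bank as the canoe arrives there on crossings 5, 7 is 4, 5 respectively — never all 6.
So no plan with fewer than 9 crossings exists, and this one achieves 9:
1. Boatman goes to the right bank with Noor and Tess.  [the left bank: Evan, Gus, Orla, Sol | the right bank: Noor, Tess]
2. Boatman goes back to the left bank with Noor.  [the left bank: Evan, Gus, Noor, Orla, Sol | the right bank: Tess]
3. Boatman goes to the right bank with Noor and Orla.  [the left bank: Evan, Gus, Sol | the right bank: Noor, Orla, Tess]
4. Boatman goes back to the left bank with Tess.  [the left bank: Evan, Gus, Sol, Tess | the right bank: Noor, Orla]
5. Boatman goes to the right bank with Sol and Tess.  [the left bank: Evan, Gus | the right bank: Noor, Orla, Sol, Tess]
6. Boatman goes back to the left bank with Tess.  [the left bank: Evan, Gus, Tess | the right bank: Noor, Orla, Sol]
7. Boatman goes to the right bank with Evan and Tess.  [the left bank: Gus | the right bank: Evan, Noor, Orla, Sol, Tess]
8. Boatman goes back to the left bank with Tess.  [the left bank: Gus, Tess | the right bank: Evan, Noor, Orla, Sol]
9. Boatman goes to the right bank with Gus and Tess.  [the left bank: — | the right bank: Evan, Gus, Noor, Orla, Sol, Tess]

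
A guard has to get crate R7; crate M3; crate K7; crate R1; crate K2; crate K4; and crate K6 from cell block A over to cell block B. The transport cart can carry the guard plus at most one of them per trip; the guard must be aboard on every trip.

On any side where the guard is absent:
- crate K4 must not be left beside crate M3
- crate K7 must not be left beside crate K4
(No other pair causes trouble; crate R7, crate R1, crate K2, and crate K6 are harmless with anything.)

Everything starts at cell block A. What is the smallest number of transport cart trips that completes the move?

Counting alone: the guard can take at most 1 across per trip to cell block B, so moving all 7 needs at least 7 loaded trips out, with a return between consecutive ones — at least 13 crossings.
The safety rule pushes this higher. Following every safe sequence of crossings, the most of the 7 that can be at cell block B as the transport cart arrives there on crossing 13 is 6 — never all 7.
So no plan with fewer than 15 crossings exists, and this one achieves 15:
1. Guard goes to cell block B with crate K4.  [cell block A: crate K2, crate K6, crate K7, crate M3, crate R1, crate R7 | cell block B: crate K4]
2. Guard goes back to cell block A alone.  [cell block A: crate K2, crate K6, crate K7, crate M3, crate R1, crate R7 | cell block B: crate K4]
3. Guard goes to cell block B with crate R7.  [cell block A: crate K2, crate K6, crate K7, crate M3, crate R1 | cell block B: crate K4, crate R7]
4. Guard goes back to cell block A alone.  [cell block A: crate K2, crate K6, crate K7, crate M3, crate R1 | cell block B: crate K4, crate R7]
5. Guard goes to cell block B with crate M3.  [cell block A: crate K2, crate K6, crate K7, crate R1 | cell block B: crate K4, crate M3, crate R7]
6. Guard goes back to cell block A with crate K4.  [cell block A: crate K2, crate K4, crate K6, crate K7, crate R1 | cell block B: crate M3, crate R7]
7. Guard goes to cell block B with crate K7.  [cell block A: crate K2, crate K4, crate K6, crate R1 | cell block B: crate K7, crate M3, crate R7]
8. Guard goes back to cell block A alone.  [cell block A: crate K2, crate K4, crate K6, crate R1 | cell block B: crate K7, crate M3, crate R7]
9. Guard goes to cell block B with crate R1.  [cell block A: crate K2, crate K4, crate K6 | cell block B: crate K7, crate M3, crate R1, crate R7]
10. Guard goes back to cell block A alone.  [cell block A: crate K2, crate K4, crate K6 | cell block B: crate K7, crate M3, crate R1, crate R7]
11. Guard goes to cell block B with crate K2.  [cell block A: crate K4, crate K6 | cell block B: crate K2, crate K7, crate M3, crate R1, crate R7]
12. Guard goes back to cell block A alone.  [cell block A: crate K4, crate K6 | cell block B: crate K2, crate K7, crate M3, crate R1, crate R7]
13. Guard goes to cell block B with crate K6.  [cell block A: crate K4 | cell block B: crate K2, crate K6, crate K7, crate M3, crate R1, crate R7]
14. Guard goes back to cell block A alone.  [cell block A: crate K4 | cell block B: crate K2, crate K6, crate K7, crate M3, crate R1, crate R7]
15. Guard goes to cell block B with crate K4.  [cell block A: — | cell block B: crate K2, crate K4, crate K6, crate K7, crate M3, crate R1, crate R7]

15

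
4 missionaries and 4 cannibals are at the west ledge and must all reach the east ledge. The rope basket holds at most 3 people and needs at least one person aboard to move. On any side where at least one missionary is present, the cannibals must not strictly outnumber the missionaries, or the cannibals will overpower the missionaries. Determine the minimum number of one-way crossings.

9

Counting alone: each trip to the east ledge takes at most 3 across and each return brings at least 1 back, so after t trips out (and t−1 returns) at most 3t − (t−1) of the 8 are across; that first reaches 8 at t = 4, so at least 7 crossings are needed.
The safety rule pushes this higher. Following every safe sequence of crossings, the most of the 8 that can be at the east ledge as the rope basket arrives there on crossing 7 is 7 — never all 8.
So no plan with fewer than 9 crossings exists, and this one achieves 9:
1. 2 cannibals → the east ledge.  (the west ledge: 4M 2C; the east ledge: 0M 2C)
2. 1 cannibal ← the west ledge.  (the west ledge: 4M 3C; the east ledge: 0M 1C)
3. 3 cannibals → the east ledge.  (the west ledge: 4M 0C; the east ledge: 0M 4C)
4. 1 cannibal ← the west ledge.  (the west ledge: 4M 1C; the east ledge: 0M 3C)
5. 3 missionaries → the east ledge.  (the west ledge: 1M 1C; the east ledge: 3M 3C)
6. 1 missionary and 1 cannibal ← the west ledge.  (the west ledge: 2M 2C; the east ledge: 2M 2C)
7. 2 missionaries → the east ledge.  (the west ledge: 0M 2C; the east ledge: 4M 2C)
8. 1 cannibal ← the west ledge.  (the west ledge: 0M 3C; the east ledge: 4M 1C)
9. 3 cannibals → the east ledge.  (the west ledge: 0M 0C; the east ledge: 4M 4C)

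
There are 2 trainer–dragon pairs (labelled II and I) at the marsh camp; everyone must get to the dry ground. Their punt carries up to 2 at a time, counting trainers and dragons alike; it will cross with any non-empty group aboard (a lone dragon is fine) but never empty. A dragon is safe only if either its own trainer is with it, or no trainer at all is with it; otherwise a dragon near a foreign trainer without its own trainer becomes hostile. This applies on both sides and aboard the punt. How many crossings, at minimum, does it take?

5

Counting alone: each trip to the dry ground takes at most 2 across and each return brings at least 1 back, so after t trips out (and t−1 returns) at most 2t − (t−1) of the 4 are across; that first reaches 4 at t = 3, so at least 5 crossings are needed.
The plan below uses exactly 5 crossings, so it is optimal:
1. dragon II and trainer II cross → the dry ground.
2. trainer II crosses ← the marsh camp.
3. trainer I and trainer II cross → the dry ground.
4. trainer I crosses ← the marsh camp.
5. dragon I and trainer I cross → the dry ground.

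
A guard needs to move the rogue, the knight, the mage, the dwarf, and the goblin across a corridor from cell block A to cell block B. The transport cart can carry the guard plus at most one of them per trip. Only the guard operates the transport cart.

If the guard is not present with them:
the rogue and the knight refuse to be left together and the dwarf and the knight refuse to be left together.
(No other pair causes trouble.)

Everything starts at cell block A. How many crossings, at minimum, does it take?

Counting alone: the guard can take at most 1 across per trip to cell block B, so moving all 5 needs at least 5 loaded trips out, with a return between consecutive ones — at least 9 crossings.
The safety rule pushes this higher. Following every safe sequence of crossings, the most of the 5 that can be at cell block B as the transport cart arrives there on crossing 9 is 4 — never all 5.
So no plan with fewer than 11 crossings exists, and this one achieves 11:
1. Guard goes to cell block B with the knight.
2. Guard goes back to cell block A alone.
3. Guard goes to cell block B with the rogue.
4. Guard goes back to cell block A with the knight.
5. Guard goes to cell block B with the dwarf.
6. Guard goes back to cell block A alone.
7. Guard goes to cell block B with the mage.
8. Guard goes back to cell block A alone.
9. Guard goes to cell block B with the goblin.
10. Guard goes back to cell block A alone.
11. Guard goes to cell block B with the knight.

11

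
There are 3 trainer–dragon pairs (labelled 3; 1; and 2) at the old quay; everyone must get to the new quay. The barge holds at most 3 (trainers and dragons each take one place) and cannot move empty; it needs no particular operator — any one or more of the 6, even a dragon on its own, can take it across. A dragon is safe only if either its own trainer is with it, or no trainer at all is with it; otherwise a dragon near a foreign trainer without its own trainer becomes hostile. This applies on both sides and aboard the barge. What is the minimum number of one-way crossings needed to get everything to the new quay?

5

Counting alone: each trip to the new quay takes at most 3 across and each return brings at least 1 back, so after t trips out (and t−1 returns) at most 3t − (t−1) of the 6 are across; that first reaches 6 at t = 3, so at least 5 crossings are needed.
The plan below uses exactly 5 crossings, so it is optimal:
1. dragon 3 and trainer 3 cross → the new quay.
2. trainer 3 crosses ← the old quay.
3. trainer 1, trainer 2, and trainer 3 cross → the new quay.
4. dragon 3 crosses ← the old quay.
5. dragon 1, dragon 2, and dragon 3 cross → the new quay.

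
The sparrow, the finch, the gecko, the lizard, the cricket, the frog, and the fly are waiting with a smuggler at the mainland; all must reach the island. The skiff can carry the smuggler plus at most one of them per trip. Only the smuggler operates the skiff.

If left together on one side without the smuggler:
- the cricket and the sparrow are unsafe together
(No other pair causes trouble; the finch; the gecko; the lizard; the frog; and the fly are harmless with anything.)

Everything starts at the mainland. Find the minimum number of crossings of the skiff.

13

Counting alone: the smuggler can take at most 1 across per trip to the island, so moving all 7 needs at least 7 loaded trips out, with a return between consecutive ones — at least 13 crossings.
The plan below uses exactly 13 crossings, so it is optimal:
1. Smuggler goes to the island with the sparrow.  [the mainland: the cricket, the finch, the fly, the frog, the gecko, the lizard | the island: the sparrow]
2. Smuggler goes back to the mainland alone.  [the mainland: the cricket, the finch, the fly, the frog, the gecko, the lizard | the island: the sparrow]
3. Smuggler goes to the island with the finch.  [the mainland: the cricket, the fly, the frog, the gecko, the lizard | the island: the finch, the sparrow]
4. Smuggler goes back to the mainland alone.  [the mainland: the cricket, the fly, the frog, the gecko, the lizard | the island: the finch, the sparrow]
5. Smuggler goes to the island with the gecko.  [the mainland: the cricket, the fly, the frog, the lizard | the island: the finch, the gecko, the sparrow]
6. Smuggler goes back to the mainland alone.  [the mainland: the cricket, the fly, the frog, the lizard | the island: the finch, the gecko, the sparrow]
7. Smuggler goes to the island with the lizard.  [the mainland: the cricket, the fly, the frog | the island: the finch, the gecko, the lizard, the sparrow]
8. Smuggler goes back to the mainland alone.  [the mainland: the cricket, the fly, the frog | the island: the finch, the gecko, the lizard, the sparrow]
9. Smuggler goes to the island with the frog.  [the mainland: the cricket, the fly | the island: the finch, the frog, the gecko, the lizard, the sparrow]
10. Smuggler goes back to the mainland alone.  [the mainland: the cricket, the fly | the island: the finch, the frog, the gecko, the lizard, the sparrow]
11. Smuggler goes to the island with the fly.  [the mainland: the cricket | the island: the finch, the fly, the frog, the gecko, the lizard, the sparrow]
12. Smuggler goes back to the mainland alone.  [the mainland: the cricket | the island: the finch, the fly, the frog, the gecko, the lizard, the sparrow]
13. Smuggler goes to the island with the cricket.  [the mainland: — | the island: the cricket, the finch, the fly, the frog, the gecko, the lizard, the sparrow]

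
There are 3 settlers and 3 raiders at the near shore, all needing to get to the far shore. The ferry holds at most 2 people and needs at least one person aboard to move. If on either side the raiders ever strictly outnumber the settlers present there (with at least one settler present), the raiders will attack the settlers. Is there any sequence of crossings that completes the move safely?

1. 2 raiders → the far shore.  (the near shore: 3S 1R; the far shore: 0S 2R)
2. 1 raider ← the near shore.  (the near shore: 3S 2R; the far shore: 0S 1R)
3. 2 raiders → the far shore.  (the near shore: 3S 0R; the far shore: 0S 3R)
4. 1 raider ← the near shore.  (the near shore: 3S 1R; the far shore: 0S 2R)
5. 2 settlers → the far shore.  (the near shore: 1S 1R; the far shore: 2S 2R)
6. 1 settler and 1 raider ← the near shore.  (the near shore: 2S 2R; the far shore: 1S 1R)
7. 2 settlers → the far shore.  (the near shore: 0S 2R; the far shore: 3S 1R)
8. 1 raider ← the near shore.  (the near shore: 0S 3R; the far shore: 3S 0R)
9. 2 raiders → the far shore.  (the near shore: 0S 1R; the far shore: 3S 2R)
10. 1 raider ← the near shore.  (the near shore: 0S 2R; the far shore: 3S 1R)
11. 2 raiders → the far shore.  (the near shore: 0S 0R; the far shore: 3S 3R)

Yes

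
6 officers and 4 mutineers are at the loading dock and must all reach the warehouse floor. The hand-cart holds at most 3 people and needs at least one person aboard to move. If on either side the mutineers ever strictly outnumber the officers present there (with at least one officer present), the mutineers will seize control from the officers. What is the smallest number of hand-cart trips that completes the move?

9

Counting alone: each trip to the warehouse floor takes at most 3 across and each return brings at least 1 back, so after t trips out (and t−1 returns) at most 3t − (t−1) of the 10 are across; that first reaches 10 at t = 5, so at least 9 crossings are needed.
The plan below uses exactly 9 crossings, so it is optimal:
1. 2 mutineers → the warehouse floor.  (the loading dock: 6O 2M; the warehouse floor: 0O 2M)
2. 1 mutineer ← the loading dock.  (the loading dock: 6O 3M; the warehouse floor: 0O 1M)
3. 3 mutineers → the warehouse floor.  (the loading dock: 6O 0M; the warehouse floor: 0O 4M)
4. 1 mutineer ← the loading dock.  (the loading dock: 6O 1M; the warehouse floor: 0O 3M)
5. 3 officers → the warehouse floor.  (the loading dock: 3O 1M; the warehouse floor: 3O 3M)
6. 1 mutineer ← the loading dock.  (the loading dock: 3O 2M; the warehouse floor: 3O 2M)
7. 1 officer and 2 mutineers → the warehouse floor.  (the loading dock: 2O 0M; the warehouse floor: 4O 4M)
8. 1 mutineer ← the loading dock.  (the loading dock: 2O 1M; the warehouse floor: 4O 3M)
9. 2 officers and 1 mutineer → the warehouse floor.  (the loading dock: 0O 0M; the warehouse floor: 6O 4M)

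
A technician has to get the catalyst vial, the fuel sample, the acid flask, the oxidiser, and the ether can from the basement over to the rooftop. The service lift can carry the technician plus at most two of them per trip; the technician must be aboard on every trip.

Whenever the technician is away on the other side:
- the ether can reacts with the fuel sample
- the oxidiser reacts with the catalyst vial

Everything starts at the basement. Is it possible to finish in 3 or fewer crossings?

Counting alone: the technician can take at most 2 across per trip to the rooftop, so moving all 5 needs at least 3 loaded trips out, with a return between consecutive ones — at least 5 crossings.
Since 3 < 5, 3 crossings cannot be enough. (The shortest complete plan in fact takes 5:)
1. Technician goes to the rooftop with the catalyst vial and the fuel sample.
2. Technician goes back to the basement alone.
3. Technician goes to the rooftop with the acid flask.
4. Technician goes back to the basement alone.
5. Technician goes to the rooftop with the ether can and the oxidiser.

No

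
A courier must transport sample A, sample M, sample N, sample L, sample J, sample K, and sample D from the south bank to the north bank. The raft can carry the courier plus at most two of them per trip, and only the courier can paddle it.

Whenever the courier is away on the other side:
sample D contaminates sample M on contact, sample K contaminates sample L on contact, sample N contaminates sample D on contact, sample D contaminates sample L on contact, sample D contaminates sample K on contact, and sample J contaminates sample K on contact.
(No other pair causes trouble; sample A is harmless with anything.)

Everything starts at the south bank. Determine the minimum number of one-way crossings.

11

Counting alone: the courier can take at most 2 across per trip to the north bank, so moving all 7 needs at least 4 loaded trips out, with a return between consecutive ones — at least 7 crossings.
The safety rule pushes this higher. Following every safe sequence of crossings, the most of the 7 that can be at the north bank as the raft arrives there on crossings 7, 9 is 5, 6 respectively — never all 7.
So no plan with fewer than 11 crossings exists, and this one achieves 11:
1. Courier goes to the north bank with sample D and sample K.
2. Courier goes back to the south bank with sample K.
3. Courier goes to the north bank with sample A and sample K.
4. Courier goes back to the south bank with sample K.
5. Courier goes to the north bank with sample K and sample M.
6. Courier goes back to the south bank with sample D.
7. Courier goes to the north bank with sample L and sample N.
8. Courier goes back to the south bank with sample L.
9. Courier goes to the north bank with sample J and sample L.
10. Courier goes back to the south bank with sample K.
11. Courier goes to the north bank with sample D and sample K.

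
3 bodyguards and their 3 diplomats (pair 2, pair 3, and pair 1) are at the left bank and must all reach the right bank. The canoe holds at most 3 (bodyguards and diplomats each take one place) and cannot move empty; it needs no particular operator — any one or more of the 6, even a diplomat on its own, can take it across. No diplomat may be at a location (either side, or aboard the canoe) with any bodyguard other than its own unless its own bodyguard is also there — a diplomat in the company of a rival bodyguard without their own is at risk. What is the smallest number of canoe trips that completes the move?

5

Counting alone: each trip to the right bank takes at most 3 across and each return brings at least 1 back, so after t trips out (and t−1 returns) at most 3t − (t−1) of the 6 are across; that first reaches 6 at t = 3, so at least 5 crossings are needed.
The plan below uses exactly 5 crossings, so it is optimal:
1. bodyguard 2 and diplomat 2 cross → the right bank.
2. bodyguard 2 crosses ← the left bank.
3. bodyguard 1, bodyguard 2, and bodyguard 3 cross → the right bank.
4. diplomat 2 crosses ← the left bank.
5. diplomat 1, diplomat 2, and diplomat 3 cross → the right bank.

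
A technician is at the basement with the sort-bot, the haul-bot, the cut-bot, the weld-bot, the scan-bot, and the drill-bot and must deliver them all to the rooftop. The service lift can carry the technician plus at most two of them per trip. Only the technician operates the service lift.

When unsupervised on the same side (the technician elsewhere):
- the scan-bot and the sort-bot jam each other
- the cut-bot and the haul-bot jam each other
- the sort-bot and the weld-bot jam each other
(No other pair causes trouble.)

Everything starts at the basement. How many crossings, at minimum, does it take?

Counting alone: the technician can take at most 2 across per trip to the rooftop, so moving all 6 needs at least 3 loaded trips out, with a return between consecutive ones — at least 5 crossings.
The safety rule pushes this higher. Following every safe sequence of crossings, the most of the 6 that can be at the rooftop as the service lift arrives there on crossing 5 is 5 — never all 6.
So no plan with fewer than 7 crossings exists, and this one achieves 7:
1. Technician goes to the rooftop with the haul-bot and the sort-bot.
2. Technician goes back to the basement alone.
3. Technician goes to the rooftop with the weld-bot.
4. Technician goes back to the basement with the sort-bot.
5. Technician goes to the rooftop with the drill-bot and the scan-bot.
6. Technician goes back to the basement alone.
7. Technician goes to the rooftop with the cut-bot and the sort-bot.

7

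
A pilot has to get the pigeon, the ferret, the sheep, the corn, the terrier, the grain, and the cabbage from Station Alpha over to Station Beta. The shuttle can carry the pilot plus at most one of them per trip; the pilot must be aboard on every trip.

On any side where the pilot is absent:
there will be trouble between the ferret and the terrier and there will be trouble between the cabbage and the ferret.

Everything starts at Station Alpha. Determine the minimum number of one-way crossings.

15

Counting alone: the pilot can take at most 1 across per trip to Station Beta, so moving all 7 needs at least 7 loaded trips out, with a return between consecutive ones — at least 13 crossings.
The safety rule pushes this higher. Following every safe sequence of crossings, the most of the 7 that can be at Station Beta as the shuttle arrives there on crossing 13 is 6 — never all 7.
So no plan with fewer than 15 crossings exists, and this one achieves 15:
1. Pilot goes to Station Beta with the ferret.
2. Pilot goes back to Station Alpha alone.
3. Pilot goes to Station Beta with the pigeon.
4. Pilot goes back to Station Alpha alone.
5. Pilot goes to Station Beta with the sheep.
6. Pilot goes back to Station Alpha alone.
7. Pilot goes to Station Beta with the corn.
8. Pilot goes back to Station Alpha alone.
9. Pilot goes to Station Beta with the terrier.
10. Pilot goes back to Station Alpha with the ferret.
11. Pilot goes to Station Beta with the cabbage.
12. Pilot goes back to Station Alpha alone.
13. Pilot goes to Station Beta with the grain.
14. Pilot goes back to Station Alpha alone.
15. Pilot goes to Station Beta with the ferret.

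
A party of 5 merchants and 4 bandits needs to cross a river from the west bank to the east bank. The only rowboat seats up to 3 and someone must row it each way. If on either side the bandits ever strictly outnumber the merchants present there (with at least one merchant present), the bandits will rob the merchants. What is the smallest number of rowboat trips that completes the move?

7

Counting alone: each trip to the east bank takes at most 3 across and each return brings at least 1 back, so after t trips out (and t−1 returns) at most 3t − (t−1) of the 9 are across; that first reaches 9 at t = 4, so at least 7 crossings are needed.
The plan below uses exactly 7 crossings, so it is optimal:
1. 3 bandits → the east bank.  (the west bank: 5M 1B; the east bank: 0M 3B)
2. 1 bandit ← the west bank.  (the west bank: 5M 2B; the east bank: 0M 2B)
3. 3 merchants → the east bank.  (the west bank: 2M 2B; the east bank: 3M 2B)
4. 1 merchant ← the west bank.  (the west bank: 3M 2B; the east bank: 2M 2B)
5. 2 merchants and 1 bandit → the east bank.  (the west bank: 1M 1B; the east bank: 4M 3B)
6. 1 merchant ← the west bank.  (the west bank: 2M 1B; the east bank: 3M 3B)
7. 2 merchants and 1 bandit → the east bank.  (the west bank: 0M 0B; the east bank: 5M 4B)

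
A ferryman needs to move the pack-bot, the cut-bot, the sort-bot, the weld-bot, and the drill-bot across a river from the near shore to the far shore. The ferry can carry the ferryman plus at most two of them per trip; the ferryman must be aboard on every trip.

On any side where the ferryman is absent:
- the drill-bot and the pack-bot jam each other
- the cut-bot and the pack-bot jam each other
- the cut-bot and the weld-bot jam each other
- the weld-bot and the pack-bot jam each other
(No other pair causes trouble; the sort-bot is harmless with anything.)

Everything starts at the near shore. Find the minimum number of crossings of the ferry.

7

Counting alone: the ferryman can take at most 2 across per trip to the far shore, so moving all 5 needs at least 3 loaded trips out, with a return between consecutive ones — at least 5 crossings.
The safety rule pushes this higher. Following every safe sequence of crossings, the most of the 5 that can be at the far shore as the ferry arrives there on crossing 5 is 4 — never all 5.
So no plan with fewer than 7 crossings exists, and this one achieves 7:
1. Ferryman goes to the far shore with the cut-bot and the pack-bot.  [the near shore: the drill-bot, the sort-bot, the weld-bot | the far shore: the cut-bot, the pack-bot]
2. Ferryman goes back to the near shore with the pack-bot.  [the near shore: the drill-bot, the pack-bot, the sort-bot, the weld-bot | the far shore: the cut-bot]
3. Ferryman goes to the far shore with the pack-bot and the sort-bot.  [the near shore: the drill-bot, the weld-bot | the far shore: the cut-bot, the pack-bot, the sort-bot]
4. Ferryman goes back to the near shore with the pack-bot.  [the near shore: the drill-bot, the pack-bot, the weld-bot | the far shore: the cut-bot, the sort-bot]
5. Ferryman goes to the far shore with the drill-bot and the pack-bot.  [the near shore: the weld-bot | the far shore: the cut-bot, the drill-bot, the pack-bot, the sort-bot]
6. Ferryman goes back to the near shore with the pack-bot.  [the near shore: the pack-bot, the weld-bot | the far shore: the cut-bot, the drill-bot, the sort-bot]
7. Ferryman goes to the far shore with the pack-bot and the weld-bot.  [the near shore: — | the far shore: the cut-bot, the drill-bot, the pack-bot, the sort-bot, the weld-bot]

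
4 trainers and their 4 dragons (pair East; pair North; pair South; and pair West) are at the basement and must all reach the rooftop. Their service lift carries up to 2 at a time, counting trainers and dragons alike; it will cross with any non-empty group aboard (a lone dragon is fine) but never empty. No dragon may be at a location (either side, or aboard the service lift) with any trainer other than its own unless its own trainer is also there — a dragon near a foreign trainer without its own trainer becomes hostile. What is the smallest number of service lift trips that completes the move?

impossible

Following every safe sequence of crossings from the start, the most of the 8 that can be at the rooftop as the service lift arrives there on crossings 1, 3, 5 is 2, 3, 4 respectively; the best ever achieved is 4 of 8.
From crossing 7 on, no configuration arises that was not already reachable earlier: only 44 distinct safe configurations (who is on which side, and where the service lift is) can ever be reached, none of them has everyone across, and every continuation just revisits them. So no valid plan exists.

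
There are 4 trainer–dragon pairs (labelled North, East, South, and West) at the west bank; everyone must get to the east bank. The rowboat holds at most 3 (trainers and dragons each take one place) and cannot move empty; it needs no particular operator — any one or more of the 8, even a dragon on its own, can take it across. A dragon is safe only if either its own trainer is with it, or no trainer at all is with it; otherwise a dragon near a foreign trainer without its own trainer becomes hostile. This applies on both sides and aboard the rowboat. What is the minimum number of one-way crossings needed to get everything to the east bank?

9

Counting alone: each trip to the east bank takes at most 3 across and each return brings at least 1 back, so after t trips out (and t−1 returns) at most 3t − (t−1) of the 8 are across; that first reaches 8 at t = 4, so at least 7 crossings are needed.
The safety rule pushes this higher. Following every safe sequence of crossings, the most of the 8 that can be at the east bank as the rowboat arrives there on crossing 7 is 7 — never all 8.
So no plan with fewer than 9 crossings exists, and this one achieves 9:
1. dragon North and trainer North cross → the east bank.
2. trainer North crosses ← the west bank.
3. dragon East, trainer East, and trainer North cross → the east bank.
4. dragon North and trainer North cross ← the west bank.
5. trainer North, trainer South, and trainer West cross → the east bank.
6. dragon East crosses ← the west bank.
7. dragon East and dragon North cross → the east bank.
8. dragon North crosses ← the west bank.
9. dragon North, dragon South, and dragon West cross → the east bank.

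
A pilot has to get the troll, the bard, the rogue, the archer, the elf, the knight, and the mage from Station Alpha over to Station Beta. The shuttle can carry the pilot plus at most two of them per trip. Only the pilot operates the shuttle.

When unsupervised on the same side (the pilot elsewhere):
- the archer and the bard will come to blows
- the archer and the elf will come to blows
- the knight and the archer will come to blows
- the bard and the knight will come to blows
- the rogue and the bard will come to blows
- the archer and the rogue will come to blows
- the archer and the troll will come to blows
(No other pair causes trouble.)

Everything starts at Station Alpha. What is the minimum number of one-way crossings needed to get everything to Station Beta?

Counting alone: the pilot can take at most 2 across per trip to Station Beta, so moving all 7 needs at least 4 loaded trips out, with a return between consecutive ones — at least 7 crossings.
The safety rule pushes this higher. Following every safe sequence of crossings, the most of the 7 that can be at Station Beta as the shuttle arrives there on crossings 7, 9 is 5, 6 respectively — never all 7.
So no plan with fewer than 11 crossings exists, and this one achieves 11:
1. Pilot goes to Station Beta with the archer and the bard.  [Station Alpha: the elf, the knight, the mage, the rogue, the troll | Station Beta: the archer, the bard]
2. Pilot goes back to Station Alpha with the bard.  [Station Alpha: the bard, the elf, the knight, the mage, the rogue, the troll | Station Beta: the archer]
3. Pilot goes to Station Beta with the bard and the troll.  [Station Alpha: the elf, the knight, the mage, the rogue | Station Beta: the archer, the bard, the troll]
4. Pilot goes back to Station Alpha with the archer.  [Station Alpha: the archer, the elf, the knight, the mage, the rogue | Station Beta: the bard, the troll]
5. Pilot goes to Station Beta with the archer and the elf.  [Station Alpha: the knight, the mage, the rogue | Station Beta: the archer, the bard, the elf, the troll]
6. Pilot goes back to Station Alpha with the archer.  [Station Alpha: the archer, the knight, the mage, the rogue | Station Beta: the bard, the elf, the troll]
7. Pilot goes to Station Beta with the knight and the rogue.  [Station Alpha: the archer, the mage | Station Beta: the bard, the elf, the knight, the rogue, the troll]
8. Pilot goes back to Station Alpha with the bard.  [Station Alpha: the archer, the bard, the mage | Station Beta: the elf, the knight, the rogue, the troll]
9. Pilot goes to Station Beta with the bard and the mage.  [Station Alpha: the archer | Station Beta: the bard, the elf, the knight, the mage, the rogue, the troll]
10. Pilot goes back to Station Alpha with the bard.  [Station Alpha: the archer, the bard | Station Beta: the elf, the knight, the mage, the rogue, the troll]
11. Pilot goes to Station Beta with the archer and the bard.  [Station Alpha: — | Station Beta: the archer, the bard, the elf, the knight, the mage, the rogue, the troll]

11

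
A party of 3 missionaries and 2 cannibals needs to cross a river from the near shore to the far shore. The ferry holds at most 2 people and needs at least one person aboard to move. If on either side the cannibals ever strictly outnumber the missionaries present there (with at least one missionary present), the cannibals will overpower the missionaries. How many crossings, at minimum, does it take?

Counting alone: each trip to the far shore takes at most 2 across and each return brings at least 1 back, so after t trips out (and t−1 returns) at most 2t − (t−1) of the 5 are across; that first reaches 5 at t = 4, so at least 7 crossings are needed.
The plan below uses exactly 7 crossings, so it is optimal:
1. 2 cannibals → the far shore.  (the near shore: 3M 0C; the far shore: 0M 2C)
2. 1 cannibal ← the near shore.  (the near shore: 3M 1C; the far shore: 0M 1C)
3. 2 missionaries → the far shore.  (the near shore: 1M 1C; the far shore: 2M 1C)
4. 1 missionary ← the near shore.  (the near shore: 2M 1C; the far shore: 1M 1C)
5. 1 missionary and 1 cannibal → the far shore.  (the near shore: 1M 0C; the far shore: 2M 2C)
6. 1 cannibal ← the near shore.  (the near shore: 1M 1C; the far shore: 2M 1C)
7. 1 missionary and 1 cannibal → the far shore.  (the near shore: 0M 0C; the far shore: 3M 2C)

7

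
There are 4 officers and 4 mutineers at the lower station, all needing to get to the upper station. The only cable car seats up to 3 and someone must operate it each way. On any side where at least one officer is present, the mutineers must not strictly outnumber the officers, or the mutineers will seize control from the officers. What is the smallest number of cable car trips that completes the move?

Counting alone: each trip to the upper station takes at most 3 across and each return brings at least 1 back, so after t trips out (and t−1 returns) at most 3t − (t−1) of the 8 are across; that first reaches 8 at t = 4, so at least 7 crossings are needed.
The safety rule pushes this higher. Following every safe sequence of crossings, the most of the 8 that can be at the upper station as the cable car arrives there on crossing 7 is 7 — never all 8.
So no plan with fewer than 9 crossings exists, and this one achieves 9:
1. 2 mutineers → the upper station.  (the lower station: 4O 2M; the upper station: 0O 2M)
2. 1 mutineer ← the lower station.  (the lower station: 4O 3M; the upper station: 0O 1M)
3. 3 mutineers → the upper station.  (the lower station: 4O 0M; the upper station: 0O 4M)
4. 1 mutineer ← the lower station.  (the lower station: 4O 1M; the upper station: 0O 3M)
5. 3 officers → the upper station.  (the lower station: 1O 1M; the upper station: 3O 3M)
6. 1 officer and 1 mutineer ← the lower station.  (the lower station: 2O 2M; the upper station: 2O 2M)
7. 2 officers → the upper station.  (the lower station: 0O 2M; the upper station: 4O 2M)
8. 1 mutineer ← the lower station.  (the lower station: 0O 3M; the upper station: 4O 1M)
9. 3 mutineers → the upper station.  (the lower station: 0O 0M; the upper station: 4O 4M)

9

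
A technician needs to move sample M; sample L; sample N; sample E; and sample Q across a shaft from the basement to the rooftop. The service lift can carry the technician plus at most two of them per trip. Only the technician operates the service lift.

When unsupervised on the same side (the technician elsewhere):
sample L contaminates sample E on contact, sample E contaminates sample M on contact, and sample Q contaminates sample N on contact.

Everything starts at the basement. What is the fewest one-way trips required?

5

Counting alone: the technician can take at most 2 across per trip to the rooftop, so moving all 5 needs at least 3 loaded trips out, with a return between consecutive ones — at least 5 crossings.
The plan below uses exactly 5 crossings, so it is optimal:
1. Technician goes to the rooftop with sample E and sample N.
2. Technician goes back to the basement alone.
3. Technician goes to the rooftop with sample L and sample M.
4. Technician goes back to the basement with sample E.
5. Technician goes to the rooftop with sample E and sample Q.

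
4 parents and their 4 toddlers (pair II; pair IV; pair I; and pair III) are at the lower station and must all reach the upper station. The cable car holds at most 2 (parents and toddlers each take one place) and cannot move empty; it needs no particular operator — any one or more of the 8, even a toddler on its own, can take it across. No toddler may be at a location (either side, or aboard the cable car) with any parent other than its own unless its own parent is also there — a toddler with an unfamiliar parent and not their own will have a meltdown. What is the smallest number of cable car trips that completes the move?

impossible

Following every safe sequence of crossings from the start, the most of the 8 that can be at the upper station as the cable car arrives there on crossings 1, 3, 5 is 2, 3, 4 respectively; the best ever achieved is 4 of 8.
From crossing 7 on, no configuration arises that was not already reachable earlier: only 44 distinct safe configurations (who is on which side, and where the cable car is) can ever be reached, none of them has everyone across, and every continuation just revisits them. So no valid plan exists.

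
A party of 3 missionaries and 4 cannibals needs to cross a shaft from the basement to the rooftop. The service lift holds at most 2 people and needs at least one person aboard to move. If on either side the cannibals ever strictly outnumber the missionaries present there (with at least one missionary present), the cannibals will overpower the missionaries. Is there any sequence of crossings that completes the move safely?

No

The cannibals already outnumber the missionaries at the basement before anyone moves, so the starting position itself is disallowed.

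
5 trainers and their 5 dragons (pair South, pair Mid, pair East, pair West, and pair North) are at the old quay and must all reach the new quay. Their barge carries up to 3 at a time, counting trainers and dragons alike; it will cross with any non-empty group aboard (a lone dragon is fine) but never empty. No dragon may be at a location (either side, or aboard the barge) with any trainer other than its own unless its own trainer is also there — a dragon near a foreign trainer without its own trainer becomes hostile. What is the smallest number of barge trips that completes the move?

Counting alone: each trip to the new quay takes at most 3 across and each return brings at least 1 back, so after t trips out (and t−1 returns) at most 3t − (t−1) of the 10 are across; that first reaches 10 at t = 5, so at least 9 crossings are needed.
The safety rule pushes this higher. Following every safe sequence of crossings, the most of the 10 that can be at the new quay as the barge arrives there on crossing 9 is 9 — never all 10.
So no plan with fewer than 11 crossings exists, and this one achieves 11:
1. dragon South and trainer South cross → the new quay.
2. trainer South crosses ← the old quay.
3. dragon East, dragon Mid, and dragon West cross → the new quay.
4. dragon South crosses ← the old quay.
5. trainer East, trainer Mid, and trainer West cross → the new quay.
6. dragon Mid and trainer Mid cross ← the old quay.
7. trainer Mid, trainer North, and trainer South cross → the new quay.
8. dragon East crosses ← the old quay.
9. dragon Mid and dragon South cross → the new quay.
10. dragon South crosses ← the old quay.
11. dragon East, dragon North, and dragon South cross → the new quay.

11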